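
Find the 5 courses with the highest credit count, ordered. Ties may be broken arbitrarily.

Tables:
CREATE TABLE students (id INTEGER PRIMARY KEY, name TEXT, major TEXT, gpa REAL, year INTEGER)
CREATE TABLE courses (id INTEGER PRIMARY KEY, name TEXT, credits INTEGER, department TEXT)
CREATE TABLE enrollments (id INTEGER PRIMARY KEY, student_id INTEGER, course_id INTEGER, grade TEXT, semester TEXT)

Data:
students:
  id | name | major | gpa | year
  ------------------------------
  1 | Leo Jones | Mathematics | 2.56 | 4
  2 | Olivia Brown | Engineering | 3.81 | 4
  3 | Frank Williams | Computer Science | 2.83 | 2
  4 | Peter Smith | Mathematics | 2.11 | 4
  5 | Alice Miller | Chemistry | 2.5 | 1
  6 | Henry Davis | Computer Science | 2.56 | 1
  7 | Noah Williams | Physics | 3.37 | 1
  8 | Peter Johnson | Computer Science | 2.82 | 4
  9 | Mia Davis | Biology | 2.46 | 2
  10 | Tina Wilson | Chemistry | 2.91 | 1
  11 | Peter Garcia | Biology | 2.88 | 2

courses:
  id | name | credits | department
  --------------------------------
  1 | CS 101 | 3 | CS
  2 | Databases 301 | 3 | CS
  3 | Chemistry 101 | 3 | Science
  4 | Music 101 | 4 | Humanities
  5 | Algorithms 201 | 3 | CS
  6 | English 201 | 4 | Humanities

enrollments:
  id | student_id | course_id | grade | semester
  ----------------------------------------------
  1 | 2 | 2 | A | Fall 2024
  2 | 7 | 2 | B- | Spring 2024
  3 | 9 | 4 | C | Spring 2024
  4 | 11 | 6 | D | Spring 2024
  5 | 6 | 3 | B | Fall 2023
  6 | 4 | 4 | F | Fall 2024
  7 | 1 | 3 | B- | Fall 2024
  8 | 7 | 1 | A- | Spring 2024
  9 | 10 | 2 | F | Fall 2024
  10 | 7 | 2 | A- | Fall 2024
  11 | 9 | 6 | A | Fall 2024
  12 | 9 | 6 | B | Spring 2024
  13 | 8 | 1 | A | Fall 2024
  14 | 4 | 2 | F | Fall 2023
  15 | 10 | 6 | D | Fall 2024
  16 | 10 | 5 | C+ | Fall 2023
SELECT name, credits FROM courses ORDER BY credits DESC LIMIT 5

Execution result:
name | credits
Music 101 | 4
English 201 | 4
CS 101 | 3
Databases 301 | 3
Chemistry 101 | 3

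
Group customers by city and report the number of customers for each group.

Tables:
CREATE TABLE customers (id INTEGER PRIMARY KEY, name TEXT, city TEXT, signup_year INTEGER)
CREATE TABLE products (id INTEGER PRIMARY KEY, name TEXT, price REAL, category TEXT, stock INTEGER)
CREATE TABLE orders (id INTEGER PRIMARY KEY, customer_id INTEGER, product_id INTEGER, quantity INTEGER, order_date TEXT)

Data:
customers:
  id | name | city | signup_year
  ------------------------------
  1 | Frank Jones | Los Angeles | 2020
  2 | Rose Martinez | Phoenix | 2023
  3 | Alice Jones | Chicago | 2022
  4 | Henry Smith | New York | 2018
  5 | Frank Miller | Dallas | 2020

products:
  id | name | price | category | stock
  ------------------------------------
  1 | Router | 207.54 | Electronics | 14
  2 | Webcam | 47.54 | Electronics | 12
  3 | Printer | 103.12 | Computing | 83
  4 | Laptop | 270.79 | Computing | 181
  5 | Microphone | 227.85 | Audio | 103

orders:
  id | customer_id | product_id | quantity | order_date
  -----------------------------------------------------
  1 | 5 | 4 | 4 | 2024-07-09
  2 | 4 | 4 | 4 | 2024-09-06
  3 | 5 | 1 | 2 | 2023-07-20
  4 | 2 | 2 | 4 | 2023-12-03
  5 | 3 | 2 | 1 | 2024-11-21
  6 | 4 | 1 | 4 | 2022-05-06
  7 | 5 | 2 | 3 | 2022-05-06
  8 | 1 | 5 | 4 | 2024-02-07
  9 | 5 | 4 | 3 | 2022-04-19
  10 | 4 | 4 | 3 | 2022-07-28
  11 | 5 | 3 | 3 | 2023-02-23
SELECT city, COUNT(*) AS n FROM customers GROUP BY city

Execution result:
city | n
Chicago | 1
Dallas | 1
Los Angeles | 1
New York | 1
Phoenix | 1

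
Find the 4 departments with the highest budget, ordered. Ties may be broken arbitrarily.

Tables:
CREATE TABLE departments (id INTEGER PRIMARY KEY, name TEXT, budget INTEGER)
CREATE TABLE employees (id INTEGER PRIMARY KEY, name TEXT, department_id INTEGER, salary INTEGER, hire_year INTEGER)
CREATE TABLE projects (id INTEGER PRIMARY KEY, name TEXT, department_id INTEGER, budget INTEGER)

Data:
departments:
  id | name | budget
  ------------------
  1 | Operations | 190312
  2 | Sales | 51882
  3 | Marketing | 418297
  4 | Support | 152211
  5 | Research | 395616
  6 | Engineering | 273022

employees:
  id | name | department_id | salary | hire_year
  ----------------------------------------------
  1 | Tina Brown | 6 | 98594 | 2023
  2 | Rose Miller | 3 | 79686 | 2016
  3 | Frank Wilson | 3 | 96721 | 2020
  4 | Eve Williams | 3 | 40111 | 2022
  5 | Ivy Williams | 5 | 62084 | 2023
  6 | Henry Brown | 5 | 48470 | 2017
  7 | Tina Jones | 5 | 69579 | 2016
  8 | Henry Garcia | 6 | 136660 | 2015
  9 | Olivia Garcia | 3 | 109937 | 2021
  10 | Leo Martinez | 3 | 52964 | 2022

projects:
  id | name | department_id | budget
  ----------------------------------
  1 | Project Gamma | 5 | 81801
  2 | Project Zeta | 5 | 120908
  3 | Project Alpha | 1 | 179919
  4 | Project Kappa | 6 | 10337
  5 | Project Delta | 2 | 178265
SELECT name, budget FROM departments ORDER BY budget DESC LIMIT 4

Execution result:
name | budget
Marketing | 418297
Research | 395616
Engineering | 273022
Operations | 190312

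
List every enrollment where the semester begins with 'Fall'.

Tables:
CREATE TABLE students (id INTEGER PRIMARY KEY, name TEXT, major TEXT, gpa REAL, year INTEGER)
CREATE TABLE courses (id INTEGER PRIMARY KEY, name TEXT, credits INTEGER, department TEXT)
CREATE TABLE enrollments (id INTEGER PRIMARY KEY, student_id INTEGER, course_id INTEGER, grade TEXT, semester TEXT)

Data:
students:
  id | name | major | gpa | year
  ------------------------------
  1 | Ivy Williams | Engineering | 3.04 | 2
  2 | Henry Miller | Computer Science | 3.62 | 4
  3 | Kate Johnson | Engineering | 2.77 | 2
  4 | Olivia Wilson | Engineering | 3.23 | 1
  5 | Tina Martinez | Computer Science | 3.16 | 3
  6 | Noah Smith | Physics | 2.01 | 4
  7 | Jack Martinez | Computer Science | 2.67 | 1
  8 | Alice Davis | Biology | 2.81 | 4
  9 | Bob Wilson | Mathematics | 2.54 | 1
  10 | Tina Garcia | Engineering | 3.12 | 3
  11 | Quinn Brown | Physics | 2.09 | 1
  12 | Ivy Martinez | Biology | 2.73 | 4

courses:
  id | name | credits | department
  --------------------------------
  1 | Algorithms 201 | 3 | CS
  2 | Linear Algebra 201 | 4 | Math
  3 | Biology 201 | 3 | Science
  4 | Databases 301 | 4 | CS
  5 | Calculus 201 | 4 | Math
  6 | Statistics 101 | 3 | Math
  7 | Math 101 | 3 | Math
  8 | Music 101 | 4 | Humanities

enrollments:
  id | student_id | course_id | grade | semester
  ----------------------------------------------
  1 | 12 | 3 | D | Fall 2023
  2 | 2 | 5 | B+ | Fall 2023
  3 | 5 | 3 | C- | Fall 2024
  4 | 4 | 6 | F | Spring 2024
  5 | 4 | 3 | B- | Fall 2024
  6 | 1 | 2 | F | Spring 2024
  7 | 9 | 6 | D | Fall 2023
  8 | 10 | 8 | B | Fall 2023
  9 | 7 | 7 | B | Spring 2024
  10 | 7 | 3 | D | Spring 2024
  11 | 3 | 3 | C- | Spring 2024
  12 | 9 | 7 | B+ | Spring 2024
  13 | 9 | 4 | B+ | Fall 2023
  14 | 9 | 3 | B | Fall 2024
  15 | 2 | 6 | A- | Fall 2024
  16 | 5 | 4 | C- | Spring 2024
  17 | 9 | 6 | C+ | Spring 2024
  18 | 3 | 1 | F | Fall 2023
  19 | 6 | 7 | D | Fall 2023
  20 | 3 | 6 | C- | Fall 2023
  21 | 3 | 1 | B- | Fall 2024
SELECT id, semester FROM enrollments WHERE semester LIKE 'Fall%'

Execution result:
id | semester
1 | Fall 2023
2 | Fall 2023
3 | Fall 2024
5 | Fall 2024
7 | Fall 2023
8 | Fall 2023
13 | Fall 2023
14 | Fall 2024
15 | Fall 2024
18 | Fall 2023
19 | Fall 2023
20 | Fall 2023
21 | Fall 2024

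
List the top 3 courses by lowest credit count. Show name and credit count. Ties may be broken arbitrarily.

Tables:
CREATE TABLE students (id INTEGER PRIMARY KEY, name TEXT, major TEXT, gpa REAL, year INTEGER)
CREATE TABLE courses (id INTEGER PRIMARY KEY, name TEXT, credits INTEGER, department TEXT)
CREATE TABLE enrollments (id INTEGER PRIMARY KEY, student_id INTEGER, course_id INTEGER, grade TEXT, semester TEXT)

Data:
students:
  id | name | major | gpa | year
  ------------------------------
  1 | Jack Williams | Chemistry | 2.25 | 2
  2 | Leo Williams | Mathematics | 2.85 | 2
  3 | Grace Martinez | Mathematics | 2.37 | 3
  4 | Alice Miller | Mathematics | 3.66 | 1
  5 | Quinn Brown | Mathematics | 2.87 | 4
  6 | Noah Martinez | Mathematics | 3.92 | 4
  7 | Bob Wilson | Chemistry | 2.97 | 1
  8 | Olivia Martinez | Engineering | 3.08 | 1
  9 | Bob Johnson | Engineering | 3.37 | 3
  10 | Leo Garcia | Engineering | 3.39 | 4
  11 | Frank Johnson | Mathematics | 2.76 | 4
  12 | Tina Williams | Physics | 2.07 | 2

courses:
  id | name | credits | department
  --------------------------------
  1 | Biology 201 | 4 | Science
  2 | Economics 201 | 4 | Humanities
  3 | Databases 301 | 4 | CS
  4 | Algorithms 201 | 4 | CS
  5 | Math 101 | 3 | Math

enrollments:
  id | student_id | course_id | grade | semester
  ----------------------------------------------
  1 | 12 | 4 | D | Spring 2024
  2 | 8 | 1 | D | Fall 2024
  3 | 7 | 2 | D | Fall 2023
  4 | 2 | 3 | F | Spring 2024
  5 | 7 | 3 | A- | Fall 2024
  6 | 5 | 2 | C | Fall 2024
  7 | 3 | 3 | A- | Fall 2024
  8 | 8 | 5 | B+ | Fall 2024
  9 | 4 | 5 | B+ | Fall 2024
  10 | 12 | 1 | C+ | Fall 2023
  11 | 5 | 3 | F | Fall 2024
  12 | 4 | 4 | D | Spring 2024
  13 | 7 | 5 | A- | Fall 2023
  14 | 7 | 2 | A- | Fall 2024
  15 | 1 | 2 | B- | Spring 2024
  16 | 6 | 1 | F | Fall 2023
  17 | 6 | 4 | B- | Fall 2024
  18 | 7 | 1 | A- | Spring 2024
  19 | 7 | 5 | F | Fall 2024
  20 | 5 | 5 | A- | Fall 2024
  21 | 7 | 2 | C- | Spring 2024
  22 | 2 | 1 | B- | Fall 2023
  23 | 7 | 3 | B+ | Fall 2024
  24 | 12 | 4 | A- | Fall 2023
SELECT name, credits FROM courses ORDER BY credits ASC LIMIT 3

Execution result:
name | credits
Math 101 | 3
Biology 201 | 4
Economics 201 | 4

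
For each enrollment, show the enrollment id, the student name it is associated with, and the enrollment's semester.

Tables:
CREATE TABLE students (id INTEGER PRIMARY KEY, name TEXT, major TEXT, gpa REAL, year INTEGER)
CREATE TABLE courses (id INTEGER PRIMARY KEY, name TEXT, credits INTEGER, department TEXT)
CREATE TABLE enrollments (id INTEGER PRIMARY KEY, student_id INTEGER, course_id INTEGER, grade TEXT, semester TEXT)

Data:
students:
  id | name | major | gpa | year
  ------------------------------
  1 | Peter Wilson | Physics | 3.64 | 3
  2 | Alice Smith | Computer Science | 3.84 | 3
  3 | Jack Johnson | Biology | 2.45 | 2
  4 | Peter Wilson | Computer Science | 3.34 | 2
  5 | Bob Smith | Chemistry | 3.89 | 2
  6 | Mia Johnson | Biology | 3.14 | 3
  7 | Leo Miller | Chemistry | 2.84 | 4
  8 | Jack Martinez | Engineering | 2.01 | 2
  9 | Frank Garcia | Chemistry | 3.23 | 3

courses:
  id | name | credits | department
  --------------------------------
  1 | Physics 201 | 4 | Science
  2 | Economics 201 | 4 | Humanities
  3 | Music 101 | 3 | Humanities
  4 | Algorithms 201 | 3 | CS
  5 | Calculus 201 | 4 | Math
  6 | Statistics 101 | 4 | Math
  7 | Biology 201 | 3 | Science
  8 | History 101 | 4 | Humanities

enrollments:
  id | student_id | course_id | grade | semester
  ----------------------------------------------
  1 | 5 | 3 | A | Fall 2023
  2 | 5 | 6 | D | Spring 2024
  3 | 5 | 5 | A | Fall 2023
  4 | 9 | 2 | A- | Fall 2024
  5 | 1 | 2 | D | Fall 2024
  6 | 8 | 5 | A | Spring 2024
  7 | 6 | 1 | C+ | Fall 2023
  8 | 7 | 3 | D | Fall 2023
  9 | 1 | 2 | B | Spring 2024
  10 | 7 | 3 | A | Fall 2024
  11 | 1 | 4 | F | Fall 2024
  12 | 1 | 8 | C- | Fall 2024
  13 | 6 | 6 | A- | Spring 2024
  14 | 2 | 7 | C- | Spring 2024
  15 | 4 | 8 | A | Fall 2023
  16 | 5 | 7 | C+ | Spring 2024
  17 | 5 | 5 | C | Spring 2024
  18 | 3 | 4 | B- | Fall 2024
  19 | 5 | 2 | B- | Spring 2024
SELECT c.id, p.name AS student, c.semester FROM enrollments c JOIN students p ON c.student_id = p.id

Execution result:
id | student | semester
1 | Bob Smith | Fall 2023
2 | Bob Smith | Spring 2024
3 | Bob Smith | Fall 2023
4 | Frank Garcia | Fall 2024
5 | Peter Wilson | Fall 2024
6 | Jack Martinez | Spring 2024
7 | Mia Johnson | Fall 2023
8 | Leo Miller | Fall 2023
9 | Peter Wilson | Spring 2024
10 | Leo Miller | Fall 2024
11 | Peter Wilson | Fall 2024
12 | Peter Wilson | Fall 2024
13 | Mia Johnson | Spring 2024
14 | Alice Smith | Spring 2024
15 | Peter Wilson | Fall 2023
16 | Bob Smith | Spring 2024
17 | Bob Smith | Spring 2024
18 | Jack Johnson | Fall 2024
19 | Bob Smith | Spring 2024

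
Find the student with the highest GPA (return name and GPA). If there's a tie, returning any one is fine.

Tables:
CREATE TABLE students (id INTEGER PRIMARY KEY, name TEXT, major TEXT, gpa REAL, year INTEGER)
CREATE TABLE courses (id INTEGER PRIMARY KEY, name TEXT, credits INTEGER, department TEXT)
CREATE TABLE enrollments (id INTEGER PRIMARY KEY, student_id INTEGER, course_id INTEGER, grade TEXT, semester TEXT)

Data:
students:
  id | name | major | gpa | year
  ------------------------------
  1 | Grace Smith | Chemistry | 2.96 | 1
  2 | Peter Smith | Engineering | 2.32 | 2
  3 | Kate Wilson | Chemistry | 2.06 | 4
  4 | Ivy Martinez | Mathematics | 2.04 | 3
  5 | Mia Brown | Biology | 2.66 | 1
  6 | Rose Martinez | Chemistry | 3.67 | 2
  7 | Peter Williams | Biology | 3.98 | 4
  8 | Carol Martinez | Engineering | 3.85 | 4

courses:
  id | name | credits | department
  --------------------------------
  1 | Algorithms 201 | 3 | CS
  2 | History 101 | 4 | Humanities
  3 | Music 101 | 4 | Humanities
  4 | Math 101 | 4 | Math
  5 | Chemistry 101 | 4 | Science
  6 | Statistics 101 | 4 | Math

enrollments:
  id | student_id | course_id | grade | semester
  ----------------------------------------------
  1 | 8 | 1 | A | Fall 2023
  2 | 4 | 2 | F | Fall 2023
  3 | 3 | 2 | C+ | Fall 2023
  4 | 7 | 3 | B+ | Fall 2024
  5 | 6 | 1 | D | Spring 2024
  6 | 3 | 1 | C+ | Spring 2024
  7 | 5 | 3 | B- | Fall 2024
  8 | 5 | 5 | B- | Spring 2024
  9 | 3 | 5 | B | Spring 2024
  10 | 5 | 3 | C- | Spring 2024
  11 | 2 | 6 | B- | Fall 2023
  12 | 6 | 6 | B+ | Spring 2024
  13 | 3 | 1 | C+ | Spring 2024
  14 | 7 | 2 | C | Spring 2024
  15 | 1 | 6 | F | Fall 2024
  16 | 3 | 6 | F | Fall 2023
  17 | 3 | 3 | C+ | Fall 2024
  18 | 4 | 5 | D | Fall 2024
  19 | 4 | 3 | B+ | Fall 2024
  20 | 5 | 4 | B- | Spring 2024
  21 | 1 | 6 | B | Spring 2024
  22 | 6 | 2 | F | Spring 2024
SELECT name, gpa FROM students ORDER BY gpa DESC LIMIT 1

Execution result:
name | gpa
Peter Williams | 3.98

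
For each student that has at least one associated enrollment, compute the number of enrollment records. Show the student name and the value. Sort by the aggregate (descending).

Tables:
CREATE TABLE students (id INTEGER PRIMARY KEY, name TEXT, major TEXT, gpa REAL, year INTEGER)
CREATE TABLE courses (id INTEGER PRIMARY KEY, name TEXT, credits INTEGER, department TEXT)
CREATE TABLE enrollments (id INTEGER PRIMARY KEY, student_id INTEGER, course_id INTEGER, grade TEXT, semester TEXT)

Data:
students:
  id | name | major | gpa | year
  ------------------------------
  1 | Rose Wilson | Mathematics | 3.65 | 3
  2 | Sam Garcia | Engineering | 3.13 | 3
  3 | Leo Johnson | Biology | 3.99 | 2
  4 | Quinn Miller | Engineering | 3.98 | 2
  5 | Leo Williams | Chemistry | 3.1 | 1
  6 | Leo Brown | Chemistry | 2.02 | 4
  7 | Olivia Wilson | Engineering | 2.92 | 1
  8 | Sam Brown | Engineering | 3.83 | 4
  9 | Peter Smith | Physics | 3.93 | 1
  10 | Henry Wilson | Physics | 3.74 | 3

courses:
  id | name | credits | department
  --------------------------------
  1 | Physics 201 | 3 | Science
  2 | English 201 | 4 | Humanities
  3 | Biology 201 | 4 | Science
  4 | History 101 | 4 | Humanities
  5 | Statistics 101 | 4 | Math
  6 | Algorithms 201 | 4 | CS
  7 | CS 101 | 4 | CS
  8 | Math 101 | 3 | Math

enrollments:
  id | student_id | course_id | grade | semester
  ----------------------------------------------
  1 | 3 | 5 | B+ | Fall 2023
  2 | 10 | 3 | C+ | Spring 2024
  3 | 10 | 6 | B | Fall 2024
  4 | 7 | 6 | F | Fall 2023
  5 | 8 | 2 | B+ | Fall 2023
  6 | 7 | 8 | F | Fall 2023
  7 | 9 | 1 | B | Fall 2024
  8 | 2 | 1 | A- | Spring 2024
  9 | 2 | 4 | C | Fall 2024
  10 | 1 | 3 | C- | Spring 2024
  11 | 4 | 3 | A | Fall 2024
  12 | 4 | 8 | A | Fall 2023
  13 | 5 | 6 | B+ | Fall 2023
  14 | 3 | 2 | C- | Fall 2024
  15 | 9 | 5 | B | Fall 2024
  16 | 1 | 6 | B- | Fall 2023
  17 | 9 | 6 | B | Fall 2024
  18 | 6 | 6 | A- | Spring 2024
SELECT p.name, COUNT(*) AS n FROM enrollments c JOIN students p ON c.student_id = p.id GROUP BY p.id, p.name ORDER BY n DESC

Execution result:
name | n
Peter Smith | 3
Rose Wilson | 2
Sam Garcia | 2
Leo Johnson | 2
Quinn Miller | 2
Olivia Wilson | 2
Henry Wilson | 2
Leo Williams | 1
Leo Brown | 1
Sam Brown | 1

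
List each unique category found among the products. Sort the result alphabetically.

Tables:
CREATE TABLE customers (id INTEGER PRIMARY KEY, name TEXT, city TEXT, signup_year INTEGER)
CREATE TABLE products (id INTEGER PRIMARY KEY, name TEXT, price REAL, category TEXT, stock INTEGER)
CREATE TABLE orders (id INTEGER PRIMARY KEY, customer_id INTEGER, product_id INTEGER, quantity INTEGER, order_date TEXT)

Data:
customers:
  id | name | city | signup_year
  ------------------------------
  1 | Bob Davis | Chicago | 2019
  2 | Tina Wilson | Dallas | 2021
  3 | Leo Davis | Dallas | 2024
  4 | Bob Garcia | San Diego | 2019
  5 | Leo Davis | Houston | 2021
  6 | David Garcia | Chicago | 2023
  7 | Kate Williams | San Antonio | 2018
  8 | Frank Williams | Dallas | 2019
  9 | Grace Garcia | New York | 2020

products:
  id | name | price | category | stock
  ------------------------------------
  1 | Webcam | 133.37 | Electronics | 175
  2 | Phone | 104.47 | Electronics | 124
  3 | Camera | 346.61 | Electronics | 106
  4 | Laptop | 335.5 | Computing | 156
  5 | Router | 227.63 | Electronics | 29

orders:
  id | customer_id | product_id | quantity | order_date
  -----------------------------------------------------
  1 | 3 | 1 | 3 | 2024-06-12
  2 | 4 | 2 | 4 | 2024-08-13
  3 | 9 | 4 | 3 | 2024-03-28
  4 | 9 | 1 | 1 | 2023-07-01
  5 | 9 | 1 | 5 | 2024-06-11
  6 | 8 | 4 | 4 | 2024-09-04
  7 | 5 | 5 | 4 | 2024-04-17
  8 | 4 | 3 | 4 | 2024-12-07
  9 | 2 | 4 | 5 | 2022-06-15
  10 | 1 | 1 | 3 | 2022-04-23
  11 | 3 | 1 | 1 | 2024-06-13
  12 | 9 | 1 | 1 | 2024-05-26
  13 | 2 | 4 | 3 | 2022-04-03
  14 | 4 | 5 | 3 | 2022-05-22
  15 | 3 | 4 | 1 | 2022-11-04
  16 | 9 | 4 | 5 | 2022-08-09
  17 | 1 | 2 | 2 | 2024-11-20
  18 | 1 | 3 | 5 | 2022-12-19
SELECT DISTINCT category FROM products ORDER BY category

Execution result:
category
Computing
Electronics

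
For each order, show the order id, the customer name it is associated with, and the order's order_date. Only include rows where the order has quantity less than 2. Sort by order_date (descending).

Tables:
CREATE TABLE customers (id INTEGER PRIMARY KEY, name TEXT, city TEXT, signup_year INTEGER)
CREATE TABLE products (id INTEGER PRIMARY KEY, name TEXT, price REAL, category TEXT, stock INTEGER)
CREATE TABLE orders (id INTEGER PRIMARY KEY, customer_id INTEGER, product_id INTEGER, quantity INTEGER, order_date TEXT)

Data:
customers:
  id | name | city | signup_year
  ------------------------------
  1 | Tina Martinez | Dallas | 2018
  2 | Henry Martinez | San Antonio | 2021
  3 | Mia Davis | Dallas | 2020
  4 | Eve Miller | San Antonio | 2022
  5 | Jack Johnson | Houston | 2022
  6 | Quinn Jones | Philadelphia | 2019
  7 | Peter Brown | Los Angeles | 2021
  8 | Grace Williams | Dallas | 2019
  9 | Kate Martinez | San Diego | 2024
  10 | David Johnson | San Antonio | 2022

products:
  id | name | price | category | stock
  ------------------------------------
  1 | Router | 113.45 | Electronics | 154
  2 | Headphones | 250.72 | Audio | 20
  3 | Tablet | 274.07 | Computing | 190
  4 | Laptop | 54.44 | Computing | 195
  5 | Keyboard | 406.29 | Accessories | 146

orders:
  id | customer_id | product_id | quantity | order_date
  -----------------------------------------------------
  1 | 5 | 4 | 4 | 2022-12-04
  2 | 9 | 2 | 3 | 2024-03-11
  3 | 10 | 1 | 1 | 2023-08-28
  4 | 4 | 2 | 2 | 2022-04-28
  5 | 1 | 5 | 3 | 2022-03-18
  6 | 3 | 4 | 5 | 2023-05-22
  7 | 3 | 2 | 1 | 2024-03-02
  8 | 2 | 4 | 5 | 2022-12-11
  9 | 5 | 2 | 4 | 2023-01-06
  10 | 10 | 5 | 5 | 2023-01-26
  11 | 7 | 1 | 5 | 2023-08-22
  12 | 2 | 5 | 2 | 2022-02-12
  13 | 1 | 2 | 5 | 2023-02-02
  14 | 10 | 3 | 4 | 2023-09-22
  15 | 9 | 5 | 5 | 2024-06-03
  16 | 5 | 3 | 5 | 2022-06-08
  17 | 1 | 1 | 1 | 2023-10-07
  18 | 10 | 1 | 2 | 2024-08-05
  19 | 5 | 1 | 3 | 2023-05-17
SELECT c.id, p.name AS customer, c.order_date FROM orders c JOIN customers p ON c.customer_id = p.id WHERE c.quantity < 2 ORDER BY c.order_date DESC

Execution result:
id | customer | order_date
7 | Mia Davis | 2024-03-02
17 | Tina Martinez | 2023-10-07
3 | David Johnson | 2023-08-28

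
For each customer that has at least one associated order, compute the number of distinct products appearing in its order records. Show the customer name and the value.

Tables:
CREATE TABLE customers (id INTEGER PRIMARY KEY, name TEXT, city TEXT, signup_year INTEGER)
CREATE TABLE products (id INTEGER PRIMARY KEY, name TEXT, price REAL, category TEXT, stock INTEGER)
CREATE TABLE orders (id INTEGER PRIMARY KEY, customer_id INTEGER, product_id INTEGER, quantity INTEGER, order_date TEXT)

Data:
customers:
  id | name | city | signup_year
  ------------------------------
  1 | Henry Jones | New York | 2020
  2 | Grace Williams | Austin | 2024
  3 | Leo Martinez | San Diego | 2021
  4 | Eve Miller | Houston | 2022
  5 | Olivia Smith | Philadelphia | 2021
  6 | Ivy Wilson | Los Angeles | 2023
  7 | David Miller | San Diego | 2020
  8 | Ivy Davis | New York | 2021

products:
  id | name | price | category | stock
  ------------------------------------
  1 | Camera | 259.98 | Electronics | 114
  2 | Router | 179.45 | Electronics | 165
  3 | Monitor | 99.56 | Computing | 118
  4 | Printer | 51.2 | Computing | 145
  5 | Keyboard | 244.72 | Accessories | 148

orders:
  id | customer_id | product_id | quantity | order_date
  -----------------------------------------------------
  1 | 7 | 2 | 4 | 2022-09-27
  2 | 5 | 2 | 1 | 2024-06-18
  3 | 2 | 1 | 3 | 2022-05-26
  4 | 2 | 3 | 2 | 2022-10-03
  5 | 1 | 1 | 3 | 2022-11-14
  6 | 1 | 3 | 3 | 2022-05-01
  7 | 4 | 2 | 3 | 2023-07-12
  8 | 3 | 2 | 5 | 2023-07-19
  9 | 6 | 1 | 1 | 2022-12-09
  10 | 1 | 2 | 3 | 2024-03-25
SELECT p.name, COUNT(DISTINCT c.product_id) AS distinct_product_count FROM orders c JOIN customers p ON c.customer_id = p.id GROUP BY p.id, p.name

Execution result:
name | distinct_product_count
Henry Jones | 3
Grace Williams | 2
Leo Martinez | 1
Eve Miller | 1
Olivia Smith | 1
Ivy Wilson | 1
David Miller | 1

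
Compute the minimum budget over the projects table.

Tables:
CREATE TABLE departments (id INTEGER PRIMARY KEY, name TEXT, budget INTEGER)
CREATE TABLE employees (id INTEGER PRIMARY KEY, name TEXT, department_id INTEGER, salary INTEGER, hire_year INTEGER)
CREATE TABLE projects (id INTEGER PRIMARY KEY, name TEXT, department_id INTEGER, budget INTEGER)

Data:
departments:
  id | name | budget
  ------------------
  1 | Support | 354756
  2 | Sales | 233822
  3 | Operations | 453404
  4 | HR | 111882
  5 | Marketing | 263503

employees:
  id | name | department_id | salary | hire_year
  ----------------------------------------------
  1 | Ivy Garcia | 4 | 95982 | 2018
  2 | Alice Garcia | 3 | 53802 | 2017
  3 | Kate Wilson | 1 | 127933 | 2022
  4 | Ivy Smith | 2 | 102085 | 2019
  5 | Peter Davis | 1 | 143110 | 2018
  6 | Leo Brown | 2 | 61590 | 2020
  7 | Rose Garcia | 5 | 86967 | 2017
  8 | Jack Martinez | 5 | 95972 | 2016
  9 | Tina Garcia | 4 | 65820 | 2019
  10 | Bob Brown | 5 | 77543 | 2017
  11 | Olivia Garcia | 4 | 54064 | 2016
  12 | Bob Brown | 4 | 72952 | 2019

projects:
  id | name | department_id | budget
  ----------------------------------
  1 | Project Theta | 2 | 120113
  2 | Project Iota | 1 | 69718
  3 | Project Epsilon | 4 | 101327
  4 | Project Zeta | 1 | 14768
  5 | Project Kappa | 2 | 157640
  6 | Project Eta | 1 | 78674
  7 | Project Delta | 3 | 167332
SELECT MIN(budget) FROM projects

Execution result:
14768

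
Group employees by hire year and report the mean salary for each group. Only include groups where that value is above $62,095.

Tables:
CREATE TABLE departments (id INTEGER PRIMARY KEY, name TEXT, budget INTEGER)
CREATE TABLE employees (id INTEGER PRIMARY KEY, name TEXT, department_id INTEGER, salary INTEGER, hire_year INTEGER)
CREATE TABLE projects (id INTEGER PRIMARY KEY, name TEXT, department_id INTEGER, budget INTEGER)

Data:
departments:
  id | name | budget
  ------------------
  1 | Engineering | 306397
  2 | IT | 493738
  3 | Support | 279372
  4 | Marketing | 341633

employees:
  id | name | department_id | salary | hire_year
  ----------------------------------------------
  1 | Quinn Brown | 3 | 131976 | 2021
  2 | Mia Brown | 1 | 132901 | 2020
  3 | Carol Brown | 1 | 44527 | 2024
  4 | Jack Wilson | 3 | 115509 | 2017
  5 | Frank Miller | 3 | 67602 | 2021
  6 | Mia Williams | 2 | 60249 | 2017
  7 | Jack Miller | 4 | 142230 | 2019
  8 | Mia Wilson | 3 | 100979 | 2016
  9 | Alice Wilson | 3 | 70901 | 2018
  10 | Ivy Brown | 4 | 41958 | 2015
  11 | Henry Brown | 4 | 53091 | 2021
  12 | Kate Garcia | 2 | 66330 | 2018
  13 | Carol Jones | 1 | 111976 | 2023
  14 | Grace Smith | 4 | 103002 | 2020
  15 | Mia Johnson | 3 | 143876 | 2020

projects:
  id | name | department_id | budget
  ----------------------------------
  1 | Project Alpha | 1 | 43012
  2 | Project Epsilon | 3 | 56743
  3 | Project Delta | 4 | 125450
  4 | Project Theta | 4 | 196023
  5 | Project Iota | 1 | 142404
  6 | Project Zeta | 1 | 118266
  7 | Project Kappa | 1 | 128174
SELECT hire_year, AVG(salary) AS avg_salary FROM employees GROUP BY hire_year HAVING AVG(salary) > 62095

Execution result:
hire_year | avg_salary
2016 | 100979.00
2017 | 87879.00
2018 | 68615.50
2019 | 142230.00
2020 | 126593.00
2021 | 84223.00
2023 | 111976.00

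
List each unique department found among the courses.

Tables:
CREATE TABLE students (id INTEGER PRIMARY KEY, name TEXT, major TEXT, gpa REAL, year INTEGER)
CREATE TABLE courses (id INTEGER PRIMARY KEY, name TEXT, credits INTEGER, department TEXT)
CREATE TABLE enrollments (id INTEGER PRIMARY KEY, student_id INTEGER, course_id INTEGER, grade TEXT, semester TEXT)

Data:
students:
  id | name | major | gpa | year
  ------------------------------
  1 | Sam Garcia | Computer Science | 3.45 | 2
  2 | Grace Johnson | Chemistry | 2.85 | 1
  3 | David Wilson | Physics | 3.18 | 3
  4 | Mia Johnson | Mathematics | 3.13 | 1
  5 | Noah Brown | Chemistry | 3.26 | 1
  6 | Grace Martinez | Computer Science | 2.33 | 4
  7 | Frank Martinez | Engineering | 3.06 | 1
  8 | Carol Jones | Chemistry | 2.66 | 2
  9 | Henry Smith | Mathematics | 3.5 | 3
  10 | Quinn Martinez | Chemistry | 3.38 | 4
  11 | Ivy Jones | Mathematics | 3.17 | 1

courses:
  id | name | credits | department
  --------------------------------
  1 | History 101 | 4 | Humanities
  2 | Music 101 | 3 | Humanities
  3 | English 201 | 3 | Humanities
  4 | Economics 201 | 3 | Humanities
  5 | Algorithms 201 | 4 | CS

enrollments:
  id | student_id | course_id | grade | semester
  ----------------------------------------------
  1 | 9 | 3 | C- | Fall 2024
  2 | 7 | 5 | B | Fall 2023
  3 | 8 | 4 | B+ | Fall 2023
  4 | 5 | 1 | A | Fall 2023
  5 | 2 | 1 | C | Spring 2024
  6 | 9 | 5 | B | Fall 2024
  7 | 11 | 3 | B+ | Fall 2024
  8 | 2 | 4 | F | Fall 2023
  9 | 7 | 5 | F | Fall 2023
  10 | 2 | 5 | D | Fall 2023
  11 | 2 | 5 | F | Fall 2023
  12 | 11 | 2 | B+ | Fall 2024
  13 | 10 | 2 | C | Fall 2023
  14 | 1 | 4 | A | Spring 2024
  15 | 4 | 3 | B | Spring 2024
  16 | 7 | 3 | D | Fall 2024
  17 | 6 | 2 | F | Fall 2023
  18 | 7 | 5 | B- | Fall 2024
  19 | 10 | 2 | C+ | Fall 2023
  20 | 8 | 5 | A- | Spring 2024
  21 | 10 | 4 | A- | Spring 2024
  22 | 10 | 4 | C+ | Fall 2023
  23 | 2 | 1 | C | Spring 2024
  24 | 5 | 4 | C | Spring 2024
SELECT DISTINCT department FROM courses

Execution result:
department
Humanities
CS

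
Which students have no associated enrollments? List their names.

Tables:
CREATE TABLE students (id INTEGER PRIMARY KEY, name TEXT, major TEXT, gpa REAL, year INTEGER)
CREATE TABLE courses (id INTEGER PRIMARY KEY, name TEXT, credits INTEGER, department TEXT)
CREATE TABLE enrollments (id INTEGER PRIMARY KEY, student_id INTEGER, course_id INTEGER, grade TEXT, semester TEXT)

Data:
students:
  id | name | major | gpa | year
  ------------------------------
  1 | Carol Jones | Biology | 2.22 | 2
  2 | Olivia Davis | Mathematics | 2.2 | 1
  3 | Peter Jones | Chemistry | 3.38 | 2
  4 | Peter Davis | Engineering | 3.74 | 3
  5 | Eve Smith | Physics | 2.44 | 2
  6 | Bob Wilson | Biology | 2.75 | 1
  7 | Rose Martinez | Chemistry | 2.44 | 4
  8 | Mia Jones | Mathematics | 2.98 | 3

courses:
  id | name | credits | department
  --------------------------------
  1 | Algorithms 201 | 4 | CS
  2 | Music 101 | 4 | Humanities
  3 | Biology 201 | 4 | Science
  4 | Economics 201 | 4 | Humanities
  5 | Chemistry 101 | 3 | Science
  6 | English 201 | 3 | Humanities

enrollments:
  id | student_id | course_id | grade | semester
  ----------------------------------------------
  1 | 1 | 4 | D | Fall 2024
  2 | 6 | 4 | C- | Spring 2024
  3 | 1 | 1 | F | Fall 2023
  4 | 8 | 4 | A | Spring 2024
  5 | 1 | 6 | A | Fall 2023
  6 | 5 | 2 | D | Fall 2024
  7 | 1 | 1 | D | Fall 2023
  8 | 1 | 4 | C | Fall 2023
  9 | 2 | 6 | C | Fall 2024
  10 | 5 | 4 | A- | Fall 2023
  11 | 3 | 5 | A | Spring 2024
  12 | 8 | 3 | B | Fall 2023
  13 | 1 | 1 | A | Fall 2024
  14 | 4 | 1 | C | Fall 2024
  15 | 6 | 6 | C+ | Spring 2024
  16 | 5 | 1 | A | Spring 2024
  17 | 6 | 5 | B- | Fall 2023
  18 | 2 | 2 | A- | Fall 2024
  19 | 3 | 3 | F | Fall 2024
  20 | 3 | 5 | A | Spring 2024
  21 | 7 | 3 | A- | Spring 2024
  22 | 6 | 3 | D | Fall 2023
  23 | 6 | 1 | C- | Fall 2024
SELECT p.name FROM students p LEFT JOIN enrollments c ON c.student_id = p.id WHERE c.id IS NULL

Execution result:
(no rows)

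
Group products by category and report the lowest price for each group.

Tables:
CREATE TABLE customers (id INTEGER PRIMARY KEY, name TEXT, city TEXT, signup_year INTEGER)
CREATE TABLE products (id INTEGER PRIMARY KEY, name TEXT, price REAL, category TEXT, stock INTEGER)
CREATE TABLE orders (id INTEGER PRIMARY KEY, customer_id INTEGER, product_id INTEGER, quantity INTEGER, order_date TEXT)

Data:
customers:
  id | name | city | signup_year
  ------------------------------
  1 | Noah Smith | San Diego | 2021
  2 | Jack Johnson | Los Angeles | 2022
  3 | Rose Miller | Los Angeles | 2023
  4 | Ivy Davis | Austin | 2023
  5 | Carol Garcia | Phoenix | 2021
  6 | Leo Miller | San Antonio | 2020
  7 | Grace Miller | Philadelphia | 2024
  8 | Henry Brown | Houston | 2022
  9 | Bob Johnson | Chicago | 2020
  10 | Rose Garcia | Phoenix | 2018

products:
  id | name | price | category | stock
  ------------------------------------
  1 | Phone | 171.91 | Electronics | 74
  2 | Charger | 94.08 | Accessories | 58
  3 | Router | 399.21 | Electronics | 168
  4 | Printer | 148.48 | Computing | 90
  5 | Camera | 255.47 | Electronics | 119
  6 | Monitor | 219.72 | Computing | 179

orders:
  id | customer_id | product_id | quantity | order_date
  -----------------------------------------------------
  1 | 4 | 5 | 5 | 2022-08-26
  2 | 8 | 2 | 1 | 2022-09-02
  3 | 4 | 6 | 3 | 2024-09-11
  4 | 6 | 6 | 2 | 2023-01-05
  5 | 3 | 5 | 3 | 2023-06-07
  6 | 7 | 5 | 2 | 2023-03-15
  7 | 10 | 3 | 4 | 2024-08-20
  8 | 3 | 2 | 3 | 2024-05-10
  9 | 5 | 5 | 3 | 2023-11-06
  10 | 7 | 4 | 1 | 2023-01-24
SELECT category, MIN(price) AS min_price FROM products GROUP BY category

Execution result:
category | min_price
Accessories | 94.08
Computing | 148.48
Electronics | 171.91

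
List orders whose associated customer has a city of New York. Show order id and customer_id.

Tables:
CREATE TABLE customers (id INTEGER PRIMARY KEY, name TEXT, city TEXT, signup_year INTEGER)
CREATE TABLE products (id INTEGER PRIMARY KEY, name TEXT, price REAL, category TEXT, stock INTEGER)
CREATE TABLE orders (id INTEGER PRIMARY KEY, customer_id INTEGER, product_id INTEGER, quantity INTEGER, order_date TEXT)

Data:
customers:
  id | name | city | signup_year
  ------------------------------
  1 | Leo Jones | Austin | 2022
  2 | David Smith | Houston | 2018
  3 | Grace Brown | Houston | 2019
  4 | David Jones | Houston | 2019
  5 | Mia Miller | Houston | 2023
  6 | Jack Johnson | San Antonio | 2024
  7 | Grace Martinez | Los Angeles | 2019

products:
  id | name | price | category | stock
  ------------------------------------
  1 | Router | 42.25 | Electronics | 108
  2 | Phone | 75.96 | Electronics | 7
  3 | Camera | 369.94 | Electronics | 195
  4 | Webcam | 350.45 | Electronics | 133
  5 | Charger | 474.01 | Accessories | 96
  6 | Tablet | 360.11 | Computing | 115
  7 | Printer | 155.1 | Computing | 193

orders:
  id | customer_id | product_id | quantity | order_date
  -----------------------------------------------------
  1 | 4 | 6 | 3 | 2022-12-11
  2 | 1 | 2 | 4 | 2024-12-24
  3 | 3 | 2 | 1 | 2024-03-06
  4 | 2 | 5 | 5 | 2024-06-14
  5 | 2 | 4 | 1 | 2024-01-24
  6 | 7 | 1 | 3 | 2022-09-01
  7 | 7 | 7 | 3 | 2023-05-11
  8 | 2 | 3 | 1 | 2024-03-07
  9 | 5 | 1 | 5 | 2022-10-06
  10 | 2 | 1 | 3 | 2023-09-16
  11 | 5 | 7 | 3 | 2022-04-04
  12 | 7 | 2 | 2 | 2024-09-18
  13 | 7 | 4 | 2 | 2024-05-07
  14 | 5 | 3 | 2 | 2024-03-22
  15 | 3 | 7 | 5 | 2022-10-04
SELECT id, customer_id FROM orders WHERE customer_id IN (SELECT id FROM customers WHERE city = 'New York')

Execution result:
(no rows)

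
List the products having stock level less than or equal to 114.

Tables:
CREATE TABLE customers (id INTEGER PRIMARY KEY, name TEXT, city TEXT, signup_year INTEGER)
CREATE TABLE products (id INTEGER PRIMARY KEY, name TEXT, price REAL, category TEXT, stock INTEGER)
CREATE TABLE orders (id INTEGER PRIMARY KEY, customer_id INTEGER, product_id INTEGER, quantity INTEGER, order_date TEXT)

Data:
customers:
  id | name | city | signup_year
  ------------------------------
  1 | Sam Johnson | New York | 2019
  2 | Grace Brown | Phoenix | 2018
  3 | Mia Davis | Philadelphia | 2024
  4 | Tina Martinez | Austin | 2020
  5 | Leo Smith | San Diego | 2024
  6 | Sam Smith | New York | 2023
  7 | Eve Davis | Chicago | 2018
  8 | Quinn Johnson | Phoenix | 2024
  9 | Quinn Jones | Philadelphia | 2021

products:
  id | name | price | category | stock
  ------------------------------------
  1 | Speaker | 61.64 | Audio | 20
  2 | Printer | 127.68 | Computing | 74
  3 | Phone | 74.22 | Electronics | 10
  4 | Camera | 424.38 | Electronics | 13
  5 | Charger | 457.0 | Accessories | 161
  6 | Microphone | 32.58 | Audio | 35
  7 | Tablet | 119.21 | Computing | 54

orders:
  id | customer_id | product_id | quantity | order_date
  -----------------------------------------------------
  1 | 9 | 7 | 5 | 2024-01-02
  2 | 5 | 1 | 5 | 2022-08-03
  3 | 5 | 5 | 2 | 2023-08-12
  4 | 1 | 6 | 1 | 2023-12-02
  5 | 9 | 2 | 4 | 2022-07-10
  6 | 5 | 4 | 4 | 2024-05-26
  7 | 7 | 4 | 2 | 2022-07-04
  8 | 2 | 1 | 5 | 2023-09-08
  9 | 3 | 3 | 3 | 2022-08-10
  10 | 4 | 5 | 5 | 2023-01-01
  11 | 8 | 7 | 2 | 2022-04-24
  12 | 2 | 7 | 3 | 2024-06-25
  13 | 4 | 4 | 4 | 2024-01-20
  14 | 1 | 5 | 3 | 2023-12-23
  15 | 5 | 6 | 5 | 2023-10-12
SELECT name, stock FROM products WHERE stock <= 114

Execution result:
name | stock
Speaker | 20
Printer | 74
Phone | 10
Camera | 13
Microphone | 35
Tablet | 54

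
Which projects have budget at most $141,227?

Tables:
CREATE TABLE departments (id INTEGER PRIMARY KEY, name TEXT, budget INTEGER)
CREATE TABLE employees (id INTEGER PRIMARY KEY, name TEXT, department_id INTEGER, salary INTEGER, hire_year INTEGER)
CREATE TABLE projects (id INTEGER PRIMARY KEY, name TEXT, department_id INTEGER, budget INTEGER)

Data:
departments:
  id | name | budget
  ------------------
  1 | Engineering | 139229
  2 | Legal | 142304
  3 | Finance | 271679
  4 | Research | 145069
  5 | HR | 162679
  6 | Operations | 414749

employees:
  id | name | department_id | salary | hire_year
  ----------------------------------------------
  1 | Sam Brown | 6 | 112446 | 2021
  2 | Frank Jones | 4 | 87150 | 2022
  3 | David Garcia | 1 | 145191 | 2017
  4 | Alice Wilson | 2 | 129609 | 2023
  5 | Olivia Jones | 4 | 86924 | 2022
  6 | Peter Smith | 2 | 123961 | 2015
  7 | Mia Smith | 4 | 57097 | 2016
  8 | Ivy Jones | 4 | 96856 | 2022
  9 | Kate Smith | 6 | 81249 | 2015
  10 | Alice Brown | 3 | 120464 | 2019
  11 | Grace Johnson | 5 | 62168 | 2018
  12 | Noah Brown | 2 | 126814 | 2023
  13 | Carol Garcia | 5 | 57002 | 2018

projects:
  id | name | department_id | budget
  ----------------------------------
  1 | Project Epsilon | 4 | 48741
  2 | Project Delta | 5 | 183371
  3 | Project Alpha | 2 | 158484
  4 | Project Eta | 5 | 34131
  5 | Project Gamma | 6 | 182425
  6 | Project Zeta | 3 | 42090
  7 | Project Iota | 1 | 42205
SELECT name, budget FROM projects WHERE budget <= 141227

Execution result:
name | budget
Project Epsilon | 48741
Project Eta | 34131
Project Zeta | 42090
Project Iota | 42205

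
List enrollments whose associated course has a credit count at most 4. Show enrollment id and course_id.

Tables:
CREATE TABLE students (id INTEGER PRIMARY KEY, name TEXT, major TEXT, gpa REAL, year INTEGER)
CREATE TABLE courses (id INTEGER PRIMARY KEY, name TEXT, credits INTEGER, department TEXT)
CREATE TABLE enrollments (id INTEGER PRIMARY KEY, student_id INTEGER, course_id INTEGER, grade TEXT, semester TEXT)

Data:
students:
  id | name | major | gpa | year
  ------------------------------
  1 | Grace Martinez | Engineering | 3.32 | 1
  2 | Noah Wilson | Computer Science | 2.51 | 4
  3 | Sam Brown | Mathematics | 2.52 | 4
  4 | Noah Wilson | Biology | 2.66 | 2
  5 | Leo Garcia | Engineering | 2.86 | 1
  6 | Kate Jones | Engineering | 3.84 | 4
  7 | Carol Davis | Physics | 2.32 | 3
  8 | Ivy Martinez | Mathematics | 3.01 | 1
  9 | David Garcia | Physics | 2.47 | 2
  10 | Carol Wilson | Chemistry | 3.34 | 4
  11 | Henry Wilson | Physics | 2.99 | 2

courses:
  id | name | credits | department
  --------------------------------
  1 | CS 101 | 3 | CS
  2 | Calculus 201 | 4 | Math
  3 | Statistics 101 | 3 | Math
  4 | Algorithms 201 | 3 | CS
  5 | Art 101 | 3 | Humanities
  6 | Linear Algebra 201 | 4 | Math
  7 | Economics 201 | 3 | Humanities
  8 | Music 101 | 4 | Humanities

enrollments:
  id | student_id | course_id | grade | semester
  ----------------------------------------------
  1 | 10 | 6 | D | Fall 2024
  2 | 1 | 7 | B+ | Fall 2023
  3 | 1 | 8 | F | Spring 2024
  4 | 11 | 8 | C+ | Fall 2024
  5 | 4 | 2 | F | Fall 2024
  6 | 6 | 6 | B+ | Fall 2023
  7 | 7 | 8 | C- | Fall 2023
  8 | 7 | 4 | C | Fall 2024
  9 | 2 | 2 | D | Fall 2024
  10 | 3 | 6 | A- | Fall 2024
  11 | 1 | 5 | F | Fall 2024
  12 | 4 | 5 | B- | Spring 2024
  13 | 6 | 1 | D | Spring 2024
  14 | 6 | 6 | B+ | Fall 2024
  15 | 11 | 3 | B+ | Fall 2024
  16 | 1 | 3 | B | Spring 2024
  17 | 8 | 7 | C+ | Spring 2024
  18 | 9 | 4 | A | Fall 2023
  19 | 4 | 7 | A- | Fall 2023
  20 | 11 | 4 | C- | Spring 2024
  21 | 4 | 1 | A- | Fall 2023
SELECT id, course_id FROM enrollments WHERE course_id IN (SELECT id FROM courses WHERE credits <= 4)

Execution result:
id | course_id
1 | 6
2 | 7
3 | 8
4 | 8
5 | 2
6 | 6
7 | 8
8 | 4
9 | 2
10 | 6
11 | 5
12 | 5
13 | 1
14 | 6
15 | 3
16 | 3
17 | 7
18 | 4
19 | 7
20 | 4
21 | 1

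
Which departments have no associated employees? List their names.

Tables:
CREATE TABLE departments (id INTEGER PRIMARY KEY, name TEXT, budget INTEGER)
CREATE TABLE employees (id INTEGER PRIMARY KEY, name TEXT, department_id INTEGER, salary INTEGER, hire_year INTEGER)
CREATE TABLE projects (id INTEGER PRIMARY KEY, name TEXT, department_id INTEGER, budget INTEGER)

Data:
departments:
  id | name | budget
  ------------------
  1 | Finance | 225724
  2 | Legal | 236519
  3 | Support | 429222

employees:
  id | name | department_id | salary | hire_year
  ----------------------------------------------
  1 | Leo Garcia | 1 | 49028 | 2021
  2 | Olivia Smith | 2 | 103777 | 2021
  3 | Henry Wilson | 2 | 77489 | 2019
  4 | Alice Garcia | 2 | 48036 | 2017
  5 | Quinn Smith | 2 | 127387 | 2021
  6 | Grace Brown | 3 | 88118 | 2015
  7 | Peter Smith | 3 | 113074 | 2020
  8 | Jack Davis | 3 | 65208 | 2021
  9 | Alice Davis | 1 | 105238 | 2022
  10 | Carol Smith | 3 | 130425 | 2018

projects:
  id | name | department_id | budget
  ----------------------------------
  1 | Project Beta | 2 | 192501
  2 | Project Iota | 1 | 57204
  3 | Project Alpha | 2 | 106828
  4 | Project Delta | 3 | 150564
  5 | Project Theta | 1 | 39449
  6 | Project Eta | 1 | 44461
SELECT p.name FROM departments p LEFT JOIN employees c ON c.department_id = p.id WHERE c.id IS NULL

Execution result:
(no rows)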